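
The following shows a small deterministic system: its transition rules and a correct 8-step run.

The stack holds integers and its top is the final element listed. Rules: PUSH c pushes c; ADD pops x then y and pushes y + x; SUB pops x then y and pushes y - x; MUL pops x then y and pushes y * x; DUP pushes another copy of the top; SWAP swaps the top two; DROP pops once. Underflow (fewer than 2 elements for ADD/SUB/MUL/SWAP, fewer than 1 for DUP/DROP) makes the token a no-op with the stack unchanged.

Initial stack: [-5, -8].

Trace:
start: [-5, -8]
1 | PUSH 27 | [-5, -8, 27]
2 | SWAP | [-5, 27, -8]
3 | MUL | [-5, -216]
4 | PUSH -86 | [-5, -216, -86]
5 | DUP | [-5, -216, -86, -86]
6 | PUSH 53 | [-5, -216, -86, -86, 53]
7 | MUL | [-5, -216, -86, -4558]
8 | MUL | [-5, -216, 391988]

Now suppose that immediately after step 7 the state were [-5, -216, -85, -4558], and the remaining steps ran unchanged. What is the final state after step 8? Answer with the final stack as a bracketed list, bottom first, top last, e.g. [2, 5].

[-5, -216, 387430]

state after step 7 := [-5, -216, -85, -4558]
8 | MUL | [-5, -216, 387430]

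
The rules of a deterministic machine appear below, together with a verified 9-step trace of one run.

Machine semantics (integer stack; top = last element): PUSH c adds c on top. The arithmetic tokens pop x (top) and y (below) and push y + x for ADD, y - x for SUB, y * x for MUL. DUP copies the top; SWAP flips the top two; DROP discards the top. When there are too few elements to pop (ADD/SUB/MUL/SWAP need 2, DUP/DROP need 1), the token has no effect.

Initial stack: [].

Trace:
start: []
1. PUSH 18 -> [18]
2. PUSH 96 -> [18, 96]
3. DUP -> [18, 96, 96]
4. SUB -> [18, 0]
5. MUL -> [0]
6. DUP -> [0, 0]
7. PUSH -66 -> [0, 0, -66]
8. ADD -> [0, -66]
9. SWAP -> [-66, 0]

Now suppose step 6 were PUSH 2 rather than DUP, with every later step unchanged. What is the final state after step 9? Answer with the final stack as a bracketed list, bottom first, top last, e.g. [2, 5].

(re-executing from step 6 with the substitution; state before step 6: [0])
6. PUSH 2 -> [0, 2]
7. PUSH -66 -> [0, 2, -66]
8. ADD -> [0, -64]
9. SWAP -> [-64, 0]

[-64, 0]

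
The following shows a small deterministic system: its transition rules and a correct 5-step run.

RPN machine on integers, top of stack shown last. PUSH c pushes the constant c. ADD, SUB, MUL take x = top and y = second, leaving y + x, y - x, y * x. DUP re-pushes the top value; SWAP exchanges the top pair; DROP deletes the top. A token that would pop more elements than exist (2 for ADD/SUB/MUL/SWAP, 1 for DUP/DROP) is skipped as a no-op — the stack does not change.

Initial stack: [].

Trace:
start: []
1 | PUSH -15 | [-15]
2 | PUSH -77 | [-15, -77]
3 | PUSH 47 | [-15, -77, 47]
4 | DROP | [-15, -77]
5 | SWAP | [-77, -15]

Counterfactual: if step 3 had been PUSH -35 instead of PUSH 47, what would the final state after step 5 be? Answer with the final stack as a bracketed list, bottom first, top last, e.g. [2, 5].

[-77, -15]

(re-executing from step 3 with the substitution; state before step 3: [-15, -77])
3 | PUSH -35 | [-15, -77, -35]
4 | DROP | [-15, -77]
5 | SWAP | [-77, -15]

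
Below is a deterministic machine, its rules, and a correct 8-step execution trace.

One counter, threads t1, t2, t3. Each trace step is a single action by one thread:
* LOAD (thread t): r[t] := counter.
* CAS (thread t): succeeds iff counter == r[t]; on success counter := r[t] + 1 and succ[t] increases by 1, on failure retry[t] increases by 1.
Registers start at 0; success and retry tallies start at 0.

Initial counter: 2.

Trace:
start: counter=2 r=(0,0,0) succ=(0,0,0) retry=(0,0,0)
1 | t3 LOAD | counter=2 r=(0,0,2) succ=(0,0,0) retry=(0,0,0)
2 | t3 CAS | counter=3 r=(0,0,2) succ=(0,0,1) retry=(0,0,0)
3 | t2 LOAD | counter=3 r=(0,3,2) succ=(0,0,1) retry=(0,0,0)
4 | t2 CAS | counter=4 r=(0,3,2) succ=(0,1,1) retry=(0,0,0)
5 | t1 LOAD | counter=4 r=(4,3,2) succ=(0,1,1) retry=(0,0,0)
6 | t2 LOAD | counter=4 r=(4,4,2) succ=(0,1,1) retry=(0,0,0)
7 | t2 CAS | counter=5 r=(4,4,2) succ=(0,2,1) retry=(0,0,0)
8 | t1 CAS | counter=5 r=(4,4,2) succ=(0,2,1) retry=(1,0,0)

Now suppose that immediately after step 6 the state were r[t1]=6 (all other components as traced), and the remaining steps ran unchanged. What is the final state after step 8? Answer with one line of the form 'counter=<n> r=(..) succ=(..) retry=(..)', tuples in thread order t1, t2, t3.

state after step 6 := counter=4 r=(6,4,2) succ=(0,1,1) retry=(0,0,0)
7 | t2 CAS | counter=5 r=(6,4,2) succ=(0,2,1) retry=(0,0,0)
8 | t1 CAS | counter=5 r=(6,4,2) succ=(0,2,1) retry=(1,0,0)

counter=5 r=(6,4,2) succ=(0,2,1) retry=(1,0,0)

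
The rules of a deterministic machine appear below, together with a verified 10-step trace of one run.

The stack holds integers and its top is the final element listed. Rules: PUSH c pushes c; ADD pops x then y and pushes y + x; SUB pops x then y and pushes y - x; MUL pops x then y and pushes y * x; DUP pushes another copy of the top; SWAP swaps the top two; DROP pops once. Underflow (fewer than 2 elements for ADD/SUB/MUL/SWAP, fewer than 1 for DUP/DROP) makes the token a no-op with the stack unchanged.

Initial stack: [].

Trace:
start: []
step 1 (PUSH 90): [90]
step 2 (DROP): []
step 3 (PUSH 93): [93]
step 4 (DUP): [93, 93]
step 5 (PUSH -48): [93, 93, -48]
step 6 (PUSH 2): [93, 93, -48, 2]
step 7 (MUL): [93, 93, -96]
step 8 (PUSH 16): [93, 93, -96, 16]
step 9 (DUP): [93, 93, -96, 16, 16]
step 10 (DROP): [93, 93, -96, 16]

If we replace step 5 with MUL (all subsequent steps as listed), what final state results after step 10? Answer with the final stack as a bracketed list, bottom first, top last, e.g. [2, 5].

(re-executing from step 5 with the substitution; state before step 5: [93, 93])
step 5 (MUL): [8649]
step 6 (PUSH 2): [8649, 2]
step 7 (MUL): [17298]
step 8 (PUSH 16): [17298, 16]
step 9 (DUP): [17298, 16, 16]
step 10 (DROP): [17298, 16]

[17298, 16]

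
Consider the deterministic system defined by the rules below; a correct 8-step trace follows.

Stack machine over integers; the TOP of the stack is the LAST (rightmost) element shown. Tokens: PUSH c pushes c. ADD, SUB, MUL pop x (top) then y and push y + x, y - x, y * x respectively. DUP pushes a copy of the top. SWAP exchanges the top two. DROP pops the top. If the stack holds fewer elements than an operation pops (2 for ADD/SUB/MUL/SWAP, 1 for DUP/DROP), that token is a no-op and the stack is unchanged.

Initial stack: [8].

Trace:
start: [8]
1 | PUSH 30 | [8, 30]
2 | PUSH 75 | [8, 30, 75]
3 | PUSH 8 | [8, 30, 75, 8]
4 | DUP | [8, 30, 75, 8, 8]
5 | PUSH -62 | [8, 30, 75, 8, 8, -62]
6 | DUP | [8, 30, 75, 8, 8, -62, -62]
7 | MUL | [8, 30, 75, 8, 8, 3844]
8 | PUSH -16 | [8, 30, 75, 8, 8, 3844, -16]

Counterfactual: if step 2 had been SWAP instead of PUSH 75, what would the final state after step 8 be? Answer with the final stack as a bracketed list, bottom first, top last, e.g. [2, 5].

(re-executing from step 2 with the substitution; state before step 2: [8, 30])
2 | SWAP | [30, 8]
3 | PUSH 8 | [30, 8, 8]
4 | DUP | [30, 8, 8, 8]
5 | PUSH -62 | [30, 8, 8, 8, -62]
6 | DUP | [30, 8, 8, 8, -62, -62]
7 | MUL | [30, 8, 8, 8, 3844]
8 | PUSH -16 | [30, 8, 8, 8, 3844, -16]

[30, 8, 8, 8, 3844, -16]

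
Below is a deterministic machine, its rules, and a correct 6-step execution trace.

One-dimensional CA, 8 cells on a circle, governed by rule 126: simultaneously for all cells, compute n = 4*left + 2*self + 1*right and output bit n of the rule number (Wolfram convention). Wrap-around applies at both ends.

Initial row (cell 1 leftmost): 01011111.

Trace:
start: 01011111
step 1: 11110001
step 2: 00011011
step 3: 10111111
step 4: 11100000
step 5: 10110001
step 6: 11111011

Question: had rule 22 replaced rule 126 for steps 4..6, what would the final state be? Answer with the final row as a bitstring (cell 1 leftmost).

00000000

(re-executing steps 4..6 under rule 22; state before step 4: 10111111)
step 4: 00000000
step 5: 00000000
step 6: 00000000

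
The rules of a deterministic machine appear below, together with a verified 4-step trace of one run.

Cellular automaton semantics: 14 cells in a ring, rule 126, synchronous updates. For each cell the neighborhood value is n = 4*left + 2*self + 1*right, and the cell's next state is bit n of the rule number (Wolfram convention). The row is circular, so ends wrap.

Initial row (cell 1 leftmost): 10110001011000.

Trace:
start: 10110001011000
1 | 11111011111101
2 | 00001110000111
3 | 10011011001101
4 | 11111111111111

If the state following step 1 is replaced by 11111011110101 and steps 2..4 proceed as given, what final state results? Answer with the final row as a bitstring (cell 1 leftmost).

11111110011011

state after step 1 := 11111011110101
2 | 00001110011111
3 | 10011011110001
4 | 11111110011011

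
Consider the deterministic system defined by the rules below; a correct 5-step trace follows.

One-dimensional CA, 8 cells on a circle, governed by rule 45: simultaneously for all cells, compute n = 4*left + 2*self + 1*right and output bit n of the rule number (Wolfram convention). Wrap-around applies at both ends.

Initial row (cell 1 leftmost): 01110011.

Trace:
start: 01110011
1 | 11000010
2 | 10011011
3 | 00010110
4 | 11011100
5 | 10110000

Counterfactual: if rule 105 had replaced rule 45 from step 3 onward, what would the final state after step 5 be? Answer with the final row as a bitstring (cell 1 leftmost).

(re-executing steps 3..5 under rule 105; state before step 3: 10011011)
3 | 10011110
4 | 00010011
5 | 01000011

01000011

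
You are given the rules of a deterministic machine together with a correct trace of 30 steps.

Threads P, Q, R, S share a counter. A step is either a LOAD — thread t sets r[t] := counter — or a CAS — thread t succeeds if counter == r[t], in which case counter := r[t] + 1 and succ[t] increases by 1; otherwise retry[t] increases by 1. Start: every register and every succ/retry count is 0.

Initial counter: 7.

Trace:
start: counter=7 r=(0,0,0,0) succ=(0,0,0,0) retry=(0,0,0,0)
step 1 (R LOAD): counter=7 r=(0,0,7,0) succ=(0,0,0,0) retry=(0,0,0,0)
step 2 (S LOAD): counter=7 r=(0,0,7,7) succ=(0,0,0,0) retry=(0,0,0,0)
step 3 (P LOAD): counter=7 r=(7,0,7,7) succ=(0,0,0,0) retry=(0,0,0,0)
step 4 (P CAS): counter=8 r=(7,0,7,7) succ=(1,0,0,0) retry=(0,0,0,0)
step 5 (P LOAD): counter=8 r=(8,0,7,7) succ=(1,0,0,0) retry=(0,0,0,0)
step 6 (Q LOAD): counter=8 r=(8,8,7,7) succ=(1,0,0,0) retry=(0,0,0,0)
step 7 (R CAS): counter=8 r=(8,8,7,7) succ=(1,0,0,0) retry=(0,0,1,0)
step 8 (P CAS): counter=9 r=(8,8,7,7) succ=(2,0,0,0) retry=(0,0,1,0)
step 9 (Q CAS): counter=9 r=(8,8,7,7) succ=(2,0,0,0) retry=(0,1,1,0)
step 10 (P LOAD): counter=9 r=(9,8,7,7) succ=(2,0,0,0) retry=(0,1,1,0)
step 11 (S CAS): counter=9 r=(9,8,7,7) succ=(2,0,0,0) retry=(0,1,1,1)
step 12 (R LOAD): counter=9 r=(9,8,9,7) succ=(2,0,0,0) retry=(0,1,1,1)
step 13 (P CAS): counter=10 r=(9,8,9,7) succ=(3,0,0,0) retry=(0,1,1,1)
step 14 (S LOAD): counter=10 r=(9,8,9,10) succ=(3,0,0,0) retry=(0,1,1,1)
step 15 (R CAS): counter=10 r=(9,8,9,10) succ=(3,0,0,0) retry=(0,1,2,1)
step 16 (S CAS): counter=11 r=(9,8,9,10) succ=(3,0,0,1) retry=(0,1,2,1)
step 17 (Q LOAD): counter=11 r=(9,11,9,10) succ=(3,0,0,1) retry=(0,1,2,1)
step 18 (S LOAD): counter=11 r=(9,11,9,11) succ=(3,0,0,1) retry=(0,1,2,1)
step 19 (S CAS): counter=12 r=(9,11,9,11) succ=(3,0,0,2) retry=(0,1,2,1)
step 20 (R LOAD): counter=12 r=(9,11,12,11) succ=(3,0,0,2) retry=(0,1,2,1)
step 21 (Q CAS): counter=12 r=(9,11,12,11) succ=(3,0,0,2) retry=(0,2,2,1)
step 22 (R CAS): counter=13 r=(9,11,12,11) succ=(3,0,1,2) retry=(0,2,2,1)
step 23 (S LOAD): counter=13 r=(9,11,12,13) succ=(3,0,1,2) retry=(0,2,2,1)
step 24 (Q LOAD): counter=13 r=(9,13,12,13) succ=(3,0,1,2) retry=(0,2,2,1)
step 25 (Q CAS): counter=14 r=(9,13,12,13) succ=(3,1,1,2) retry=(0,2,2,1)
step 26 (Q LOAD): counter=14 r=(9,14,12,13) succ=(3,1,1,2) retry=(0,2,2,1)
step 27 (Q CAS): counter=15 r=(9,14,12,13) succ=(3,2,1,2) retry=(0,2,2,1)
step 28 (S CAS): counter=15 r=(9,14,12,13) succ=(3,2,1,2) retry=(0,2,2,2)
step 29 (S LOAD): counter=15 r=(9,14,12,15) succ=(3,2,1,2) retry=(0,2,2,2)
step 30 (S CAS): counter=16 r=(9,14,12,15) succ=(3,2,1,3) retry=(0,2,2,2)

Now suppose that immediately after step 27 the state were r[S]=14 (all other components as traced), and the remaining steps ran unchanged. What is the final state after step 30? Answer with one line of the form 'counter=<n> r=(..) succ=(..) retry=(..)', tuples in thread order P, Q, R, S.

counter=16 r=(9,14,12,15) succ=(3,2,1,3) retry=(0,2,2,2)

state after step 27 := counter=15 r=(9,14,12,14) succ=(3,2,1,2) retry=(0,2,2,1)
step 28 (S CAS): counter=15 r=(9,14,12,14) succ=(3,2,1,2) retry=(0,2,2,2)
step 29 (S LOAD): counter=15 r=(9,14,12,15) succ=(3,2,1,2) retry=(0,2,2,2)
step 30 (S CAS): counter=16 r=(9,14,12,15) succ=(3,2,1,3) retry=(0,2,2,2)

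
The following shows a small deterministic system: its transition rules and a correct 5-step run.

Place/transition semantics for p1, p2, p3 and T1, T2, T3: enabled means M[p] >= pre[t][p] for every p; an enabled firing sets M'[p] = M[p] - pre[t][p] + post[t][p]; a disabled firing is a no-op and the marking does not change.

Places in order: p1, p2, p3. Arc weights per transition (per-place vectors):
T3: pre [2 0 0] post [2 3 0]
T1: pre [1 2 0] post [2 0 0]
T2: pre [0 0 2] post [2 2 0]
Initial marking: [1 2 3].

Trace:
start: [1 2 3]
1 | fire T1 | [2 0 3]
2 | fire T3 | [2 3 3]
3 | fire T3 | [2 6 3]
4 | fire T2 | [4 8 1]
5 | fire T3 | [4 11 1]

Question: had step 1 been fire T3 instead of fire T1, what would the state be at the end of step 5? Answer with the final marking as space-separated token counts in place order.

3 7 1

(re-executing from step 1 with the substitution; state before step 1: [1 2 3])
1 | fire T3 | [1 2 3]
2 | fire T3 | [1 2 3]
3 | fire T3 | [1 2 3]
4 | fire T2 | [3 4 1]
5 | fire T3 | [3 7 1]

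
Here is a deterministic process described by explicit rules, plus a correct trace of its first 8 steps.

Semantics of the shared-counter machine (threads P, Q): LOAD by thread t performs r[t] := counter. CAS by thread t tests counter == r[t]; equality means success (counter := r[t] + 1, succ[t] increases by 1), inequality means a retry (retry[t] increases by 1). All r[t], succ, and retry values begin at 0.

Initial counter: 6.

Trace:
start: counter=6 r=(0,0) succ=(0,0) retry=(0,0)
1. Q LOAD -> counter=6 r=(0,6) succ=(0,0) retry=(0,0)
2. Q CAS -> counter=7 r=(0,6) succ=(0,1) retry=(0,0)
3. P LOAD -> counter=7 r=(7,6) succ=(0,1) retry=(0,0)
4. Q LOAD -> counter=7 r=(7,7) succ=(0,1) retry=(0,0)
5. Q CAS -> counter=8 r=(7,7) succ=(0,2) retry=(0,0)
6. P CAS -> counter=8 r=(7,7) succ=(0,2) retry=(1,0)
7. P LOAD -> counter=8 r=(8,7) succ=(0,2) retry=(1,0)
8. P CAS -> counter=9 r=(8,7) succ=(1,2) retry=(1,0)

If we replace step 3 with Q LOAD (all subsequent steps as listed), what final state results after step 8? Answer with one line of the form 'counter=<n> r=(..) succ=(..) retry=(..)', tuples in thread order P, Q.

counter=9 r=(8,7) succ=(1,2) retry=(1,0)

(re-executing from step 3 with the substitution; state before step 3: counter=7 r=(0,6) succ=(0,1) retry=(0,0))
3. Q LOAD -> counter=7 r=(0,7) succ=(0,1) retry=(0,0)
4. Q LOAD -> counter=7 r=(0,7) succ=(0,1) retry=(0,0)
5. Q CAS -> counter=8 r=(0,7) succ=(0,2) retry=(0,0)
6. P CAS -> counter=8 r=(0,7) succ=(0,2) retry=(1,0)
7. P LOAD -> counter=8 r=(8,7) succ=(0,2) retry=(1,0)
8. P CAS -> counter=9 r=(8,7) succ=(1,2) retry=(1,0)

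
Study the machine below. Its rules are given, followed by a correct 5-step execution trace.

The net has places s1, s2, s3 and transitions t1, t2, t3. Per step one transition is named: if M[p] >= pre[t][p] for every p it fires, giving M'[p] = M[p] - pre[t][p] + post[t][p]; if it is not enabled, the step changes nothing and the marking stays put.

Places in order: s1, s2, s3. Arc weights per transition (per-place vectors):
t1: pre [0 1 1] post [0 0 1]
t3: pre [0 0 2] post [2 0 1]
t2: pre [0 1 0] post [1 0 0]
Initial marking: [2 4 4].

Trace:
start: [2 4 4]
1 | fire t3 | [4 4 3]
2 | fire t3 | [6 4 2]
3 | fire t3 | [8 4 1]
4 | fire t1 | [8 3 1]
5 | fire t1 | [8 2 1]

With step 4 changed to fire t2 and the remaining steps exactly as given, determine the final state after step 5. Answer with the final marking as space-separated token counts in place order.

9 2 1

(re-executing from step 4 with the substitution; state before step 4: [8 4 1])
4 | fire t2 | [9 3 1]
5 | fire t1 | [9 2 1]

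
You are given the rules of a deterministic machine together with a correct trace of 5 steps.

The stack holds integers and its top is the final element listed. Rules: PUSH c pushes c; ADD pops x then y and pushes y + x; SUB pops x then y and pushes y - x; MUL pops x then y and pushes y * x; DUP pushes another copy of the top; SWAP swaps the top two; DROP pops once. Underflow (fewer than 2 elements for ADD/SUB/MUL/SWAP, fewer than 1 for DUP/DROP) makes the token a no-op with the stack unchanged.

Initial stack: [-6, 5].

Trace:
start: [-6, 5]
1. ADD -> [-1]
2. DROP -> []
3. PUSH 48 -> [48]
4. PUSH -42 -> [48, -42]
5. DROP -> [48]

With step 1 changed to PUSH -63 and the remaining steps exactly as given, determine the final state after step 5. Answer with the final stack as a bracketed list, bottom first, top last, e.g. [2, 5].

[-6, 5, 48]

(re-executing from step 1 with the substitution; state before step 1: [-6, 5])
1. PUSH -63 -> [-6, 5, -63]
2. DROP -> [-6, 5]
3. PUSH 48 -> [-6, 5, 48]
4. PUSH -42 -> [-6, 5, 48, -42]
5. DROP -> [-6, 5, 48]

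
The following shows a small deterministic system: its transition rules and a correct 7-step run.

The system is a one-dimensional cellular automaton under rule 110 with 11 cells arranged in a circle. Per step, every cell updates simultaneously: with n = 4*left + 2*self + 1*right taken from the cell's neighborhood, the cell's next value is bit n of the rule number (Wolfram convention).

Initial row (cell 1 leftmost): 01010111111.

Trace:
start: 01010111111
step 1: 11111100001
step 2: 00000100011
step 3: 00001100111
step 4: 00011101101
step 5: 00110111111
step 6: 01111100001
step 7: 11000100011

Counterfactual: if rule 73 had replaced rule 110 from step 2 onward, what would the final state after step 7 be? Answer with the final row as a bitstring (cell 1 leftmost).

00000101101

(re-executing steps 2..7 under rule 73; state before step 2: 11111100001)
step 2: 00000101101
step 3: 01110001100
step 4: 01010101101
step 5: 00000001100
step 6: 11111101101
step 7: 00000101101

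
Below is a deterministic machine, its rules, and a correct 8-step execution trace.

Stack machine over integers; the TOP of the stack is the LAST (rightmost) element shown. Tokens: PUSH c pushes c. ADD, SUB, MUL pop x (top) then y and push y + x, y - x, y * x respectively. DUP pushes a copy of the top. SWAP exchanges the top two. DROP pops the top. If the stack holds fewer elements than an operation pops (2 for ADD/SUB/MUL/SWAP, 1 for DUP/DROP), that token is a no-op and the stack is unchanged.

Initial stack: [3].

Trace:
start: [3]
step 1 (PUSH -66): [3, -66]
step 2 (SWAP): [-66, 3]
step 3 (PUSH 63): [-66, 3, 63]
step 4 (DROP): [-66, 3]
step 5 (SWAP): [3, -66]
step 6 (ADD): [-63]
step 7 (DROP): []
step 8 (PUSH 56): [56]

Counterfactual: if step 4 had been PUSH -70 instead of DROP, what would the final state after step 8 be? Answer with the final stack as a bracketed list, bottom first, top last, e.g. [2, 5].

(re-executing from step 4 with the substitution; state before step 4: [-66, 3, 63])
step 4 (PUSH -70): [-66, 3, 63, -70]
step 5 (SWAP): [-66, 3, -70, 63]
step 6 (ADD): [-66, 3, -7]
step 7 (DROP): [-66, 3]
step 8 (PUSH 56): [-66, 3, 56]

[-66, 3, 56]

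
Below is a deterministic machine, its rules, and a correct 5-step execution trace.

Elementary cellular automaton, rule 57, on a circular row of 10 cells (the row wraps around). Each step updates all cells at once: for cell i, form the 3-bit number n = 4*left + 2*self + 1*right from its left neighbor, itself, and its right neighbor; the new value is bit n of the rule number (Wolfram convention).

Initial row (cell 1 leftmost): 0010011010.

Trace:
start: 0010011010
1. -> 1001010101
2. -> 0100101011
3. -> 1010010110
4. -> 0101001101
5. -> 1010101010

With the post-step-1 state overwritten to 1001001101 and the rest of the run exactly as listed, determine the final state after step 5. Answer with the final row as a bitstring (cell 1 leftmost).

state after step 1 := 1001001101
2. -> 0100101011
3. -> 1010010110
4. -> 0101001101
5. -> 1010101010

1010101010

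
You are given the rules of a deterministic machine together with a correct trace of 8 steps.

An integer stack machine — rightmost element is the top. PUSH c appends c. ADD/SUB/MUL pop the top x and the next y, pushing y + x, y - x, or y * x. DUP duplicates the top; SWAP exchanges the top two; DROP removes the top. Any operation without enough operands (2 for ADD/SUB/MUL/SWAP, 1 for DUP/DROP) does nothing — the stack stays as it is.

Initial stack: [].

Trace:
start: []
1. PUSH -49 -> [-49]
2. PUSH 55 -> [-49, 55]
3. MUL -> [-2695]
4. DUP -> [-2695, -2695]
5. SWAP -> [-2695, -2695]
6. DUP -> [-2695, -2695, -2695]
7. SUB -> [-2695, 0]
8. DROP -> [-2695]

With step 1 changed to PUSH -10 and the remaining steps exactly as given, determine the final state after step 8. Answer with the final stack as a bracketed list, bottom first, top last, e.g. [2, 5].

[-550]

(re-executing from step 1 with the substitution; state before step 1: [])
1. PUSH -10 -> [-10]
2. PUSH 55 -> [-10, 55]
3. MUL -> [-550]
4. DUP -> [-550, -550]
5. SWAP -> [-550, -550]
6. DUP -> [-550, -550, -550]
7. SUB -> [-550, 0]
8. DROP -> [-550]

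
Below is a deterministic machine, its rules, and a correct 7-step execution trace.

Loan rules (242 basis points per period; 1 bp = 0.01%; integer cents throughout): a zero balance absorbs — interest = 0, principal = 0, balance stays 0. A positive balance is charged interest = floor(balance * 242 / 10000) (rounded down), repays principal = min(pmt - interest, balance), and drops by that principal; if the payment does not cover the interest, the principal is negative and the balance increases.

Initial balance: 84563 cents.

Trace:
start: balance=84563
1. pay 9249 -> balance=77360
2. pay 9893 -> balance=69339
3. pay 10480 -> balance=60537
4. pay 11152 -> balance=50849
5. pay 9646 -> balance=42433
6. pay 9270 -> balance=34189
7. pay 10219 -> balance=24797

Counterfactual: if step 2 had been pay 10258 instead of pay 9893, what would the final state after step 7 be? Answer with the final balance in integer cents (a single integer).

24386

(re-executing from step 2 with the substitution; state before step 2: balance=77360)
2. pay 10258 -> balance=68974
3. pay 10480 -> balance=60163
4. pay 11152 -> balance=50466
5. pay 9646 -> balance=42041
6. pay 9270 -> balance=33788
7. pay 10219 -> balance=24386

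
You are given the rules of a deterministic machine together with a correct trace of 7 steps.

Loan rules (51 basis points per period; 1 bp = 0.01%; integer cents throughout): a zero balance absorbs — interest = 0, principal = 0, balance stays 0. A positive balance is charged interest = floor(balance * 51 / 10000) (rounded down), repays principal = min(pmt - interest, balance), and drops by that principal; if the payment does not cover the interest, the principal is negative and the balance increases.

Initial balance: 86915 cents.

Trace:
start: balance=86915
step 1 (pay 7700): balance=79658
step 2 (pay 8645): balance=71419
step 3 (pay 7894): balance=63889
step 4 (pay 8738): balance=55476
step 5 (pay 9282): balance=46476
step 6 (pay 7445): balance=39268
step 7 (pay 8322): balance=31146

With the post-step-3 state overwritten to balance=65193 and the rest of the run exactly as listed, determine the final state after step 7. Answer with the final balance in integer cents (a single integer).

32477

state after step 3 := balance=65193
step 4 (pay 8738): balance=56787
step 5 (pay 9282): balance=47794
step 6 (pay 7445): balance=40592
step 7 (pay 8322): balance=32477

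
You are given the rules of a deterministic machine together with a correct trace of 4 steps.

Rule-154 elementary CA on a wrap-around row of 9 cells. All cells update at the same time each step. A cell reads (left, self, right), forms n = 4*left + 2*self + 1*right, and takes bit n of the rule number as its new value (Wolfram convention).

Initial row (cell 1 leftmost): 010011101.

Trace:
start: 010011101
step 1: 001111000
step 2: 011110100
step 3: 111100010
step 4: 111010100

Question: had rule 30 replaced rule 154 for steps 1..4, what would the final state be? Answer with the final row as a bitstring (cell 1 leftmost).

(re-executing steps 1..4 under rule 30; state before step 1: 010011101)
step 1: 011110001
step 2: 010001011
step 3: 011011010
step 4: 110010011

110010011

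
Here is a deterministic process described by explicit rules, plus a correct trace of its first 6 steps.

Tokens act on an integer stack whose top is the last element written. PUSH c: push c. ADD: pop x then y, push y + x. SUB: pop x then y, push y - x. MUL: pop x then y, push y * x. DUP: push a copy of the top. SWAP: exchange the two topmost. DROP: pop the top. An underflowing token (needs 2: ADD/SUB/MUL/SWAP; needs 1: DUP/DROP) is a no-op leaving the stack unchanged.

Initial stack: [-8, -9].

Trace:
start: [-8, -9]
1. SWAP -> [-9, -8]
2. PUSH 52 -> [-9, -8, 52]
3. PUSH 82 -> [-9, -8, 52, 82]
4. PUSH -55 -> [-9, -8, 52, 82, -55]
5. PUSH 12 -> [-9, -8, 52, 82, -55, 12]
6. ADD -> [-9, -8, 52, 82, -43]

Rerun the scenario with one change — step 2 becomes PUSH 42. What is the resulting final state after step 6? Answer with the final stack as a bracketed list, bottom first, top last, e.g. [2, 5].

(re-executing from step 2 with the substitution; state before step 2: [-9, -8])
2. PUSH 42 -> [-9, -8, 42]
3. PUSH 82 -> [-9, -8, 42, 82]
4. PUSH -55 -> [-9, -8, 42, 82, -55]
5. PUSH 12 -> [-9, -8, 42, 82, -55, 12]
6. ADD -> [-9, -8, 42, 82, -43]

[-9, -8, 42, 82, -43]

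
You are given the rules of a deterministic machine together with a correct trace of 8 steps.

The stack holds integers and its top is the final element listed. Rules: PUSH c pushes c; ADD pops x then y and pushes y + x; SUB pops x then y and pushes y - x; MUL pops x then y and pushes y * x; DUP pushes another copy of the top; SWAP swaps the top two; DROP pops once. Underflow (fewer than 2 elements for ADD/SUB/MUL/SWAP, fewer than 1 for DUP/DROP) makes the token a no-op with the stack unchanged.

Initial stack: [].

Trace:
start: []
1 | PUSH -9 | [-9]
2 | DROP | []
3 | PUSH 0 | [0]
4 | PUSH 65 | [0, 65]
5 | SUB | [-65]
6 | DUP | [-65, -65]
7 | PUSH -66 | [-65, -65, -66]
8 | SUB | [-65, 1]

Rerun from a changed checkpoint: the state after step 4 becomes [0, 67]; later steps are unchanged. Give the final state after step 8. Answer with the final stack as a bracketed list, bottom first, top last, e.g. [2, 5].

state after step 4 := [0, 67]
5 | SUB | [-67]
6 | DUP | [-67, -67]
7 | PUSH -66 | [-67, -67, -66]
8 | SUB | [-67, -1]

[-67, -1]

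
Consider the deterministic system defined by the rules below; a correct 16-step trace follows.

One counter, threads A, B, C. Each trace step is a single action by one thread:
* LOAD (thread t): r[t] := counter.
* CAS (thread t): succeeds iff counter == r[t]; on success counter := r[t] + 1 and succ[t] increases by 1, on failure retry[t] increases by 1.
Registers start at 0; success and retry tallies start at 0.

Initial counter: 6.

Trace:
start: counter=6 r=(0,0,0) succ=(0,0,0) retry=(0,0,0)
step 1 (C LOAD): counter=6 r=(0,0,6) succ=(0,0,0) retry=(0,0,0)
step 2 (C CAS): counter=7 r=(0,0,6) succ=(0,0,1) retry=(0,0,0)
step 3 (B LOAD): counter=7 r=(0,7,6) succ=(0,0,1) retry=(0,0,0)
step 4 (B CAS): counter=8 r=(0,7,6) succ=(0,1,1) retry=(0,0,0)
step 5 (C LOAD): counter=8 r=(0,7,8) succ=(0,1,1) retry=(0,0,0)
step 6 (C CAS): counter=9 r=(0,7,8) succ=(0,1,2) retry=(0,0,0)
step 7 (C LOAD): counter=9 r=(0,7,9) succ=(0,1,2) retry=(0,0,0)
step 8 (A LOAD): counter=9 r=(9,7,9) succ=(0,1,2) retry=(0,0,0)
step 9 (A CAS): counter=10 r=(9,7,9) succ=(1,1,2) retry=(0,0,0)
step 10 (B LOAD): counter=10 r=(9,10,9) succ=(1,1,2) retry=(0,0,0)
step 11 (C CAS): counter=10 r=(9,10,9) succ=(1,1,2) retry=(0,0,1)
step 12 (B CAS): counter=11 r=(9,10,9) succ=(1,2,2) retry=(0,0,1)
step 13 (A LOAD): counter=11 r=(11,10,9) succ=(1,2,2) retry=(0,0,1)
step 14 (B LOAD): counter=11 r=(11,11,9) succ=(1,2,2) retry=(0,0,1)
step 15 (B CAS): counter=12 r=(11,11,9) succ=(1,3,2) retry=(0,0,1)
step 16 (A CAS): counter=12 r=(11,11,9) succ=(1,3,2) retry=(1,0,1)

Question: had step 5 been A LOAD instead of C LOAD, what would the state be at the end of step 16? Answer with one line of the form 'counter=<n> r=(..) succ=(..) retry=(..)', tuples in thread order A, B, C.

(re-executing from step 5 with the substitution; state before step 5: counter=8 r=(0,7,6) succ=(0,1,1) retry=(0,0,0))
step 5 (A LOAD): counter=8 r=(8,7,6) succ=(0,1,1) retry=(0,0,0)
step 6 (C CAS): counter=8 r=(8,7,6) succ=(0,1,1) retry=(0,0,1)
step 7 (C LOAD): counter=8 r=(8,7,8) succ=(0,1,1) retry=(0,0,1)
step 8 (A LOAD): counter=8 r=(8,7,8) succ=(0,1,1) retry=(0,0,1)
step 9 (A CAS): counter=9 r=(8,7,8) succ=(1,1,1) retry=(0,0,1)
step 10 (B LOAD): counter=9 r=(8,9,8) succ=(1,1,1) retry=(0,0,1)
step 11 (C CAS): counter=9 r=(8,9,8) succ=(1,1,1) retry=(0,0,2)
step 12 (B CAS): counter=10 r=(8,9,8) succ=(1,2,1) retry=(0,0,2)
step 13 (A LOAD): counter=10 r=(10,9,8) succ=(1,2,1) retry=(0,0,2)
step 14 (B LOAD): counter=10 r=(10,10,8) succ=(1,2,1) retry=(0,0,2)
step 15 (B CAS): counter=11 r=(10,10,8) succ=(1,3,1) retry=(0,0,2)
step 16 (A CAS): counter=11 r=(10,10,8) succ=(1,3,1) retry=(1,0,2)

counter=11 r=(10,10,8) succ=(1,3,1) retry=(1,0,2)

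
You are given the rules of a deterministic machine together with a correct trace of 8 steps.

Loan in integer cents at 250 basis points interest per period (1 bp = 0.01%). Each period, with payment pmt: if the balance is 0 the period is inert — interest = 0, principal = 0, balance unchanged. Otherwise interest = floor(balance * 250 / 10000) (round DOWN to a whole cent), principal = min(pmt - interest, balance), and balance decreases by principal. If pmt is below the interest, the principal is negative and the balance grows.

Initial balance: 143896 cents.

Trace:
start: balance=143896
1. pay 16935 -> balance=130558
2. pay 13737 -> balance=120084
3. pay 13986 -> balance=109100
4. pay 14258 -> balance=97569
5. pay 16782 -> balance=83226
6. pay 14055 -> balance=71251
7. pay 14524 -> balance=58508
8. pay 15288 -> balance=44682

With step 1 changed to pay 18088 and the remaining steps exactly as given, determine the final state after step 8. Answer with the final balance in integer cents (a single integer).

43312

(re-executing from step 1 with the substitution; state before step 1: balance=143896)
1. pay 18088 -> balance=129405
2. pay 13737 -> balance=118903
3. pay 13986 -> balance=107889
4. pay 14258 -> balance=96328
5. pay 16782 -> balance=81954
6. pay 14055 -> balance=69947
7. pay 14524 -> balance=57171
8. pay 15288 -> balance=43312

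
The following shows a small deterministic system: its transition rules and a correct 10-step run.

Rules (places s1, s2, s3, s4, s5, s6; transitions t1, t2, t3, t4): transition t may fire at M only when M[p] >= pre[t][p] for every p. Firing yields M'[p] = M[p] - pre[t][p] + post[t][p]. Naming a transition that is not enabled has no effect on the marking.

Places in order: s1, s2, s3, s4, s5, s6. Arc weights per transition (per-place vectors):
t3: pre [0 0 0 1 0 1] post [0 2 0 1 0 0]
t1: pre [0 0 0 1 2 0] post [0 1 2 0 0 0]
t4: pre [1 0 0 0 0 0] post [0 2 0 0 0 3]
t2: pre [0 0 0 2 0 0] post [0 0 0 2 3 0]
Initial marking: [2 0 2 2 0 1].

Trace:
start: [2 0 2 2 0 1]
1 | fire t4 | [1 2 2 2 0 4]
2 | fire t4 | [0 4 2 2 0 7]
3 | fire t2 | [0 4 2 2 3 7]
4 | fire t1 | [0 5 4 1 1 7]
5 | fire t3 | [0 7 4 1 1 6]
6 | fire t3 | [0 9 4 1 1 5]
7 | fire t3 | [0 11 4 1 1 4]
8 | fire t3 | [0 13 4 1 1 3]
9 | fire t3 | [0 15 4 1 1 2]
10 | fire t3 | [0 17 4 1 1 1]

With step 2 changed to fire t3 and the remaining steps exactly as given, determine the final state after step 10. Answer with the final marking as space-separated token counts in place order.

(re-executing from step 2 with the substitution; state before step 2: [1 2 2 2 0 4])
2 | fire t3 | [1 4 2 2 0 3]
3 | fire t2 | [1 4 2 2 3 3]
4 | fire t1 | [1 5 4 1 1 3]
5 | fire t3 | [1 7 4 1 1 2]
6 | fire t3 | [1 9 4 1 1 1]
7 | fire t3 | [1 11 4 1 1 0]
8 | fire t3 | [1 11 4 1 1 0]
9 | fire t3 | [1 11 4 1 1 0]
10 | fire t3 | [1 11 4 1 1 0]

1 11 4 1 1 0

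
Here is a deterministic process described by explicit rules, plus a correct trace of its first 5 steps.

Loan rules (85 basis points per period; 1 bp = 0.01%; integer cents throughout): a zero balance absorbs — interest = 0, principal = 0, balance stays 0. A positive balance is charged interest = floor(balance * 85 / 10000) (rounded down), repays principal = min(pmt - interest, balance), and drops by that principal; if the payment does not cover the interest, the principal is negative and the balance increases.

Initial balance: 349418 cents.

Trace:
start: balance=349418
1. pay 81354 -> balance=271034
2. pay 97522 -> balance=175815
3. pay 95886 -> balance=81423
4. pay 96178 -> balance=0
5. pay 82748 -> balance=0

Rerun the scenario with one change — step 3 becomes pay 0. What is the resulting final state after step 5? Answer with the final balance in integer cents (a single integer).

592

(re-executing from step 3 with the substitution; state before step 3: balance=175815)
3. pay 0 -> balance=177309
4. pay 96178 -> balance=82638
5. pay 82748 -> balance=592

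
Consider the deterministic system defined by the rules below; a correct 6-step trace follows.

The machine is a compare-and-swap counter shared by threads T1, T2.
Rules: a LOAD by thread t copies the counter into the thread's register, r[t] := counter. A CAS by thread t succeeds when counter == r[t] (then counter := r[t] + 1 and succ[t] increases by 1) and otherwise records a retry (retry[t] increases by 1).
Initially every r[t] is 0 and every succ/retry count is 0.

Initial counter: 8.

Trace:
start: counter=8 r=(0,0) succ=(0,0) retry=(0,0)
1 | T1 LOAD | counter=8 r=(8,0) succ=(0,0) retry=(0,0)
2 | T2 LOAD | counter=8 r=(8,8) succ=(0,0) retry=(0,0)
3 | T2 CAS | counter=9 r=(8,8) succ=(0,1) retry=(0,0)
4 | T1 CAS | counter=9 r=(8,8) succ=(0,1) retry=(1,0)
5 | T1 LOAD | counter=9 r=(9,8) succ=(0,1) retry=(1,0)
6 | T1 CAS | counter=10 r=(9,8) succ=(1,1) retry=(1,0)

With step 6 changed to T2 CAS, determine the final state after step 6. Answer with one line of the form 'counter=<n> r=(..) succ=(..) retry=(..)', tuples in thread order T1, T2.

(re-executing from step 6 with the substitution; state before step 6: counter=9 r=(9,8) succ=(0,1) retry=(1,0))
6 | T2 CAS | counter=9 r=(9,8) succ=(0,1) retry=(1,1)

counter=9 r=(9,8) succ=(0,1) retry=(1,1)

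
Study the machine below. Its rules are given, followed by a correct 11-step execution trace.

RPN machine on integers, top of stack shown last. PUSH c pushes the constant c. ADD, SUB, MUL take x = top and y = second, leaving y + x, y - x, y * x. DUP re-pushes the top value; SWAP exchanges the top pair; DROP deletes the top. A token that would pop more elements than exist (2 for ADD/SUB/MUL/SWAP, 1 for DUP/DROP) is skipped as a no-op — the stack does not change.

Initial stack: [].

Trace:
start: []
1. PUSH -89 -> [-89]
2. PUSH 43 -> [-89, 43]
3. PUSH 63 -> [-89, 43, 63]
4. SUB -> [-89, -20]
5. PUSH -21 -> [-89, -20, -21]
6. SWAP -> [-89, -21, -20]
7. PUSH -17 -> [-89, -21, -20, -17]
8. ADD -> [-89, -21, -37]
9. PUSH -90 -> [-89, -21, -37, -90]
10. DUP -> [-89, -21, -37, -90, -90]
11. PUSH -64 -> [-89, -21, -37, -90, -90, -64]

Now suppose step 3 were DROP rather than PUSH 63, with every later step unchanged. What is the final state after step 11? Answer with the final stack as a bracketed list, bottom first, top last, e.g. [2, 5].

(re-executing from step 3 with the substitution; state before step 3: [-89, 43])
3. DROP -> [-89]
4. SUB -> [-89]
5. PUSH -21 -> [-89, -21]
6. SWAP -> [-21, -89]
7. PUSH -17 -> [-21, -89, -17]
8. ADD -> [-21, -106]
9. PUSH -90 -> [-21, -106, -90]
10. DUP -> [-21, -106, -90, -90]
11. PUSH -64 -> [-21, -106, -90, -90, -64]

[-21, -106, -90, -90, -64]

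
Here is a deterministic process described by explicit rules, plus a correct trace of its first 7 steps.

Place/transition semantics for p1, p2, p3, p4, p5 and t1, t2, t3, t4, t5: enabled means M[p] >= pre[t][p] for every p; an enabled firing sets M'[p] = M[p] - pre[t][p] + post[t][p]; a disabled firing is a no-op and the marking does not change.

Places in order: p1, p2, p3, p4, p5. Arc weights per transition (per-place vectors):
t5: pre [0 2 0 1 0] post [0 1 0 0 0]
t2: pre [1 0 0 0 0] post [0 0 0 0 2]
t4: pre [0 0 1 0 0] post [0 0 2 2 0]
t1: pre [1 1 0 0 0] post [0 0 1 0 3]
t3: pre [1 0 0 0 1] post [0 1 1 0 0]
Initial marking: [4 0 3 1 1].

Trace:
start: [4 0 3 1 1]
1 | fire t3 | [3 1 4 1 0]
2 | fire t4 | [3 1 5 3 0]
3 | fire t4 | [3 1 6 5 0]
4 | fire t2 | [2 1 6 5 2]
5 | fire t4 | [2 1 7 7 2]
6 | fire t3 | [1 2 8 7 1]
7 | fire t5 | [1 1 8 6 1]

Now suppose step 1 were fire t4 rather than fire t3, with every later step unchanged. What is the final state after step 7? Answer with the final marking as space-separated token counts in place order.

2 1 8 9 2

(re-executing from step 1 with the substitution; state before step 1: [4 0 3 1 1])
1 | fire t4 | [4 0 4 3 1]
2 | fire t4 | [4 0 5 5 1]
3 | fire t4 | [4 0 6 7 1]
4 | fire t2 | [3 0 6 7 3]
5 | fire t4 | [3 0 7 9 3]
6 | fire t3 | [2 1 8 9 2]
7 | fire t5 | [2 1 8 9 2]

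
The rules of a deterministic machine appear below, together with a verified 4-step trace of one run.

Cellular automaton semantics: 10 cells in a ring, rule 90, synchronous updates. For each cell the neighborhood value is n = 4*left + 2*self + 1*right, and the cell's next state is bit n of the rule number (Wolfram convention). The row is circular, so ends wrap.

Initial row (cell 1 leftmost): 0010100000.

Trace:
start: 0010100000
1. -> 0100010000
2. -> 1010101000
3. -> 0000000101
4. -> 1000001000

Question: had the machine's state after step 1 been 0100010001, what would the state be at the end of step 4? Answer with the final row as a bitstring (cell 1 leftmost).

0010000010

state after step 1 := 0100010001
2. -> 0010101010
3. -> 0100000001
4. -> 0010000010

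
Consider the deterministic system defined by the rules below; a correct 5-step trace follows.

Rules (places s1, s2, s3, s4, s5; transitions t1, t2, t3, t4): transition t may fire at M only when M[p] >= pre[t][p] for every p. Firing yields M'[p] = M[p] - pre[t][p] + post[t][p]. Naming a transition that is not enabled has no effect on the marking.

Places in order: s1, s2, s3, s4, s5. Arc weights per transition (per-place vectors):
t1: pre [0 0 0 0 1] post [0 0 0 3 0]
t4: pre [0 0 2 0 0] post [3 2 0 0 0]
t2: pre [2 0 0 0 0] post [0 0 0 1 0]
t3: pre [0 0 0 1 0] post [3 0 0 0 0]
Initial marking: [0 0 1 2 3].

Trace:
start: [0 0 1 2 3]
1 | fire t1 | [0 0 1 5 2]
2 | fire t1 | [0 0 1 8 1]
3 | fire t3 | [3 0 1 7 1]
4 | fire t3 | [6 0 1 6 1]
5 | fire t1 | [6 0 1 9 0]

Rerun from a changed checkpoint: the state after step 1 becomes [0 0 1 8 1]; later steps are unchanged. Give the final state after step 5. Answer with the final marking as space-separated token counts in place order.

state after step 1 := [0 0 1 8 1]
2 | fire t1 | [0 0 1 11 0]
3 | fire t3 | [3 0 1 10 0]
4 | fire t3 | [6 0 1 9 0]
5 | fire t1 | [6 0 1 9 0]

6 0 1 9 0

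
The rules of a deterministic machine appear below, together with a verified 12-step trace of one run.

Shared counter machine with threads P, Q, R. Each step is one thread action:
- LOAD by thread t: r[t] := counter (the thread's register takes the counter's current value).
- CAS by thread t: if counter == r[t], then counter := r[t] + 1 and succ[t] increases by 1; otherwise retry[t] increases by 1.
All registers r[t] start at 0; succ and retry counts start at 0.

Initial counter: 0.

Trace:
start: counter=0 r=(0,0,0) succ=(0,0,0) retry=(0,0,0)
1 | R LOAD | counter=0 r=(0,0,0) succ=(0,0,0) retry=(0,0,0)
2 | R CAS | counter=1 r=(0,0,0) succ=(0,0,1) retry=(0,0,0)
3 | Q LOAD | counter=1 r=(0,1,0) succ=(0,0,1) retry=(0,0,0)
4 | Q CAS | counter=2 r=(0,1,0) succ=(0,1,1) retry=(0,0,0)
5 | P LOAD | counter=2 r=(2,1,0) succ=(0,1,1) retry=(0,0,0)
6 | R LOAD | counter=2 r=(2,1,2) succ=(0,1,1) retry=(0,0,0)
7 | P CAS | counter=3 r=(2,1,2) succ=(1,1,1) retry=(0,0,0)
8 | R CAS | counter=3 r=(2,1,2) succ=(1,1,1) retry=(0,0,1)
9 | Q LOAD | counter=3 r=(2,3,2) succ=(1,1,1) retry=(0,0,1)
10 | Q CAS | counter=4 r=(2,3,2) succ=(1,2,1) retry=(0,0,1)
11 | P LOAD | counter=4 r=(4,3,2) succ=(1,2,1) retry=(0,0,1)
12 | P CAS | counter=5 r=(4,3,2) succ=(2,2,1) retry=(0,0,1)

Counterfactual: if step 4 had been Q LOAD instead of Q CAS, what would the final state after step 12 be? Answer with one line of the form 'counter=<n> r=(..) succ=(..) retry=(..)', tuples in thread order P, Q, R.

counter=4 r=(3,2,1) succ=(2,1,1) retry=(0,0,1)

(re-executing from step 4 with the substitution; state before step 4: counter=1 r=(0,1,0) succ=(0,0,1) retry=(0,0,0))
4 | Q LOAD | counter=1 r=(0,1,0) succ=(0,0,1) retry=(0,0,0)
5 | P LOAD | counter=1 r=(1,1,0) succ=(0,0,1) retry=(0,0,0)
6 | R LOAD | counter=1 r=(1,1,1) succ=(0,0,1) retry=(0,0,0)
7 | P CAS | counter=2 r=(1,1,1) succ=(1,0,1) retry=(0,0,0)
8 | R CAS | counter=2 r=(1,1,1) succ=(1,0,1) retry=(0,0,1)
9 | Q LOAD | counter=2 r=(1,2,1) succ=(1,0,1) retry=(0,0,1)
10 | Q CAS | counter=3 r=(1,2,1) succ=(1,1,1) retry=(0,0,1)
11 | P LOAD | counter=3 r=(3,2,1) succ=(1,1,1) retry=(0,0,1)
12 | P CAS | counter=4 r=(3,2,1) succ=(2,1,1) retry=(0,0,1)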